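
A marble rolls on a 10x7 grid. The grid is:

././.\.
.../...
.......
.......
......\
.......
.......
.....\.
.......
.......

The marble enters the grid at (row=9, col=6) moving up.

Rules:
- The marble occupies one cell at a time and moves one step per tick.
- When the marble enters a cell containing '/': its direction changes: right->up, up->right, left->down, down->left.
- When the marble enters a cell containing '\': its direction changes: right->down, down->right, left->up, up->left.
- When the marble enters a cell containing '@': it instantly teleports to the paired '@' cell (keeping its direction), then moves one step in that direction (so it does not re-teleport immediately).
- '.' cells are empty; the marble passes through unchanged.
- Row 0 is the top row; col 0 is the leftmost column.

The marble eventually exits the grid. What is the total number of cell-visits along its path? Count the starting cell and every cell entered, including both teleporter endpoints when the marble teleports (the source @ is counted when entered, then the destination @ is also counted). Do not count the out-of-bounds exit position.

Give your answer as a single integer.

Step 1: enter (9,6), '.' pass, move up to (8,6)
Step 2: enter (8,6), '.' pass, move up to (7,6)
Step 3: enter (7,6), '.' pass, move up to (6,6)
Step 4: enter (6,6), '.' pass, move up to (5,6)
Step 5: enter (5,6), '.' pass, move up to (4,6)
Step 6: enter (4,6), '\' deflects up->left, move left to (4,5)
Step 7: enter (4,5), '.' pass, move left to (4,4)
Step 8: enter (4,4), '.' pass, move left to (4,3)
Step 9: enter (4,3), '.' pass, move left to (4,2)
Step 10: enter (4,2), '.' pass, move left to (4,1)
Step 11: enter (4,1), '.' pass, move left to (4,0)
Step 12: enter (4,0), '.' pass, move left to (4,-1)
Step 13: at (4,-1) — EXIT via left edge, pos 4
Path length (cell visits): 12

Answer: 12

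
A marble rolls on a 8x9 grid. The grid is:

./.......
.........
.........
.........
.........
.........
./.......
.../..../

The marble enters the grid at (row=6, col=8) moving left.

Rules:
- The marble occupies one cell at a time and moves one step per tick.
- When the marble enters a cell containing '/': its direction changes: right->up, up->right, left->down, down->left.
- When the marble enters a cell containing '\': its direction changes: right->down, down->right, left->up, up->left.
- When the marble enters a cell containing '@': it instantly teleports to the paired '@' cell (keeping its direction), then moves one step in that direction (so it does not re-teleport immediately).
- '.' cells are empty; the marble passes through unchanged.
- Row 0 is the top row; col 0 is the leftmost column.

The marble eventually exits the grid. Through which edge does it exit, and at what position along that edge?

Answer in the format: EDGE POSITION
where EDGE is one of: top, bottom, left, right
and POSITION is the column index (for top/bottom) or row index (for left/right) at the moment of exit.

Answer: bottom 1

Derivation:
Step 1: enter (6,8), '.' pass, move left to (6,7)
Step 2: enter (6,7), '.' pass, move left to (6,6)
Step 3: enter (6,6), '.' pass, move left to (6,5)
Step 4: enter (6,5), '.' pass, move left to (6,4)
Step 5: enter (6,4), '.' pass, move left to (6,3)
Step 6: enter (6,3), '.' pass, move left to (6,2)
Step 7: enter (6,2), '.' pass, move left to (6,1)
Step 8: enter (6,1), '/' deflects left->down, move down to (7,1)
Step 9: enter (7,1), '.' pass, move down to (8,1)
Step 10: at (8,1) — EXIT via bottom edge, pos 1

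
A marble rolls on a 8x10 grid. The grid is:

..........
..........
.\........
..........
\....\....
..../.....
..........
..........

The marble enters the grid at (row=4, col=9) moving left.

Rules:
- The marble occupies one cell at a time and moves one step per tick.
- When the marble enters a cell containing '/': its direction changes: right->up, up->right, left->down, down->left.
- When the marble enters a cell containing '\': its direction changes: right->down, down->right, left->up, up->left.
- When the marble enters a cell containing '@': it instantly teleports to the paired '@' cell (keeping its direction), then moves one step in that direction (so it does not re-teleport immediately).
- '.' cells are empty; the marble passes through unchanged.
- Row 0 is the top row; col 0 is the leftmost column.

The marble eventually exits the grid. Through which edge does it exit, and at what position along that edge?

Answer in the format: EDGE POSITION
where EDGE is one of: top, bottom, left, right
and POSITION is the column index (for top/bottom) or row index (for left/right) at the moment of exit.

Answer: top 5

Derivation:
Step 1: enter (4,9), '.' pass, move left to (4,8)
Step 2: enter (4,8), '.' pass, move left to (4,7)
Step 3: enter (4,7), '.' pass, move left to (4,6)
Step 4: enter (4,6), '.' pass, move left to (4,5)
Step 5: enter (4,5), '\' deflects left->up, move up to (3,5)
Step 6: enter (3,5), '.' pass, move up to (2,5)
Step 7: enter (2,5), '.' pass, move up to (1,5)
Step 8: enter (1,5), '.' pass, move up to (0,5)
Step 9: enter (0,5), '.' pass, move up to (-1,5)
Step 10: at (-1,5) — EXIT via top edge, pos 5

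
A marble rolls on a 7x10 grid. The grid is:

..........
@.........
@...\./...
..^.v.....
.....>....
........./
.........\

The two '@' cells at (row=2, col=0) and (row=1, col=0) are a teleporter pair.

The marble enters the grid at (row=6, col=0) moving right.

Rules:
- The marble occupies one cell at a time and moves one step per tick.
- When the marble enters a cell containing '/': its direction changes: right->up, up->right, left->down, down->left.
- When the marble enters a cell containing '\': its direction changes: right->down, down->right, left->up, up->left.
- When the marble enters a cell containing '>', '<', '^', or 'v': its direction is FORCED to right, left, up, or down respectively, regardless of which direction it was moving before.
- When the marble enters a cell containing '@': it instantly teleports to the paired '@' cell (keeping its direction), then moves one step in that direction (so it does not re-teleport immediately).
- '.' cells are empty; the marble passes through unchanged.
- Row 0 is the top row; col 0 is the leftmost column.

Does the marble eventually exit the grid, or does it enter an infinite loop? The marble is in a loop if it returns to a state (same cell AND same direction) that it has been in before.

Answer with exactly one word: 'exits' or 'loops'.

Answer: exits

Derivation:
Step 1: enter (6,0), '.' pass, move right to (6,1)
Step 2: enter (6,1), '.' pass, move right to (6,2)
Step 3: enter (6,2), '.' pass, move right to (6,3)
Step 4: enter (6,3), '.' pass, move right to (6,4)
Step 5: enter (6,4), '.' pass, move right to (6,5)
Step 6: enter (6,5), '.' pass, move right to (6,6)
Step 7: enter (6,6), '.' pass, move right to (6,7)
Step 8: enter (6,7), '.' pass, move right to (6,8)
Step 9: enter (6,8), '.' pass, move right to (6,9)
Step 10: enter (6,9), '\' deflects right->down, move down to (7,9)
Step 11: at (7,9) — EXIT via bottom edge, pos 9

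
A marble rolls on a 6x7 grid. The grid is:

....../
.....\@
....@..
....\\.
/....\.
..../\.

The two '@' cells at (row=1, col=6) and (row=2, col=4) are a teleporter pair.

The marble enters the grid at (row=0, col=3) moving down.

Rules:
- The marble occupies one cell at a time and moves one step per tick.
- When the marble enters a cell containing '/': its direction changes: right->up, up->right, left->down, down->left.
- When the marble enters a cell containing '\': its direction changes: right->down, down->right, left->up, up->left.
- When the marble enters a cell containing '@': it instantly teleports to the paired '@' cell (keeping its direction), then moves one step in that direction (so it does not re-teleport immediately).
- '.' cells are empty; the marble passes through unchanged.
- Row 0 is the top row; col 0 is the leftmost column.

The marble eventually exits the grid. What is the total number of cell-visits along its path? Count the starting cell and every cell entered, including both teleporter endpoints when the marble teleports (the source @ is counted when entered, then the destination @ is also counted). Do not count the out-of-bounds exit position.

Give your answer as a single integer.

Answer: 6

Derivation:
Step 1: enter (0,3), '.' pass, move down to (1,3)
Step 2: enter (1,3), '.' pass, move down to (2,3)
Step 3: enter (2,3), '.' pass, move down to (3,3)
Step 4: enter (3,3), '.' pass, move down to (4,3)
Step 5: enter (4,3), '.' pass, move down to (5,3)
Step 6: enter (5,3), '.' pass, move down to (6,3)
Step 7: at (6,3) — EXIT via bottom edge, pos 3
Path length (cell visits): 6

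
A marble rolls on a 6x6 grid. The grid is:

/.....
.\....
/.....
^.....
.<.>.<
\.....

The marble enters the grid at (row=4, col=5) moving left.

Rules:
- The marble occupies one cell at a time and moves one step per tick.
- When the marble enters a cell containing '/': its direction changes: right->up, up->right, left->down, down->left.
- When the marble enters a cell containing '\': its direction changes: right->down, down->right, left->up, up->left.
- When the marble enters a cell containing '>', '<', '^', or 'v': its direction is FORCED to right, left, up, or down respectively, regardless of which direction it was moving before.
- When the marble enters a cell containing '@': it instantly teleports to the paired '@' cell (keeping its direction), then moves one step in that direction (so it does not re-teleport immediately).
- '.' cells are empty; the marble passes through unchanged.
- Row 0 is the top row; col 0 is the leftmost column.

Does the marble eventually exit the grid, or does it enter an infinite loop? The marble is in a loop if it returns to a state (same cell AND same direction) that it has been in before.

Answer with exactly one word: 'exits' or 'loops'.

Answer: loops

Derivation:
Step 1: enter (4,5), '<' forces left->left, move left to (4,4)
Step 2: enter (4,4), '.' pass, move left to (4,3)
Step 3: enter (4,3), '>' forces left->right, move right to (4,4)
Step 4: enter (4,4), '.' pass, move right to (4,5)
Step 5: enter (4,5), '<' forces right->left, move left to (4,4)
Step 6: at (4,4) dir=left — LOOP DETECTED (seen before)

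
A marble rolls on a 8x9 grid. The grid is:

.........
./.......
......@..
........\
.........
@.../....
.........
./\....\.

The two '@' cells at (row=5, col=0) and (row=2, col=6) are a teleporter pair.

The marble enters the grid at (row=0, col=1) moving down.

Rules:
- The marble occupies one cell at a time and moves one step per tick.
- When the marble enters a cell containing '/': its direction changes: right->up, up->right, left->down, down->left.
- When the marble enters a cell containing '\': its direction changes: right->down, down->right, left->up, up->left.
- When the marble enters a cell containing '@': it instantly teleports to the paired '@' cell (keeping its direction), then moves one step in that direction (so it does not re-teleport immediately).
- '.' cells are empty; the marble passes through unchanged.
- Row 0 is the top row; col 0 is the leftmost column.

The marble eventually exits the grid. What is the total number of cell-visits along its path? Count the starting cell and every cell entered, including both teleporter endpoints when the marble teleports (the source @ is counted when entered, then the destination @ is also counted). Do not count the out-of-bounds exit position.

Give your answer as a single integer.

Step 1: enter (0,1), '.' pass, move down to (1,1)
Step 2: enter (1,1), '/' deflects down->left, move left to (1,0)
Step 3: enter (1,0), '.' pass, move left to (1,-1)
Step 4: at (1,-1) — EXIT via left edge, pos 1
Path length (cell visits): 3

Answer: 3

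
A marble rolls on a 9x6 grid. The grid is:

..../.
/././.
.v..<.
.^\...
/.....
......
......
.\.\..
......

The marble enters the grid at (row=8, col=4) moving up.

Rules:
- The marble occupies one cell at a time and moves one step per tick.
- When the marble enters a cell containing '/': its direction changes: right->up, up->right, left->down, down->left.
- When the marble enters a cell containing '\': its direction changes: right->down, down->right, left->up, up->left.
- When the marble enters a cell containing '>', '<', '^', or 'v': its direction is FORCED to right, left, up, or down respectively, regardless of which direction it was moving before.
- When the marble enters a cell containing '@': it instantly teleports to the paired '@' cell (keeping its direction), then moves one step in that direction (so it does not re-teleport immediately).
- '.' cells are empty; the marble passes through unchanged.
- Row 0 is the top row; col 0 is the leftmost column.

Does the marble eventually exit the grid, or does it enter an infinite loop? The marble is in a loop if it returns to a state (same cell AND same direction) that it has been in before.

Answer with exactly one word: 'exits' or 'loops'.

Step 1: enter (8,4), '.' pass, move up to (7,4)
Step 2: enter (7,4), '.' pass, move up to (6,4)
Step 3: enter (6,4), '.' pass, move up to (5,4)
Step 4: enter (5,4), '.' pass, move up to (4,4)
Step 5: enter (4,4), '.' pass, move up to (3,4)
Step 6: enter (3,4), '.' pass, move up to (2,4)
Step 7: enter (2,4), '<' forces up->left, move left to (2,3)
Step 8: enter (2,3), '.' pass, move left to (2,2)
Step 9: enter (2,2), '.' pass, move left to (2,1)
Step 10: enter (2,1), 'v' forces left->down, move down to (3,1)
Step 11: enter (3,1), '^' forces down->up, move up to (2,1)
Step 12: enter (2,1), 'v' forces up->down, move down to (3,1)
Step 13: at (3,1) dir=down — LOOP DETECTED (seen before)

Answer: loops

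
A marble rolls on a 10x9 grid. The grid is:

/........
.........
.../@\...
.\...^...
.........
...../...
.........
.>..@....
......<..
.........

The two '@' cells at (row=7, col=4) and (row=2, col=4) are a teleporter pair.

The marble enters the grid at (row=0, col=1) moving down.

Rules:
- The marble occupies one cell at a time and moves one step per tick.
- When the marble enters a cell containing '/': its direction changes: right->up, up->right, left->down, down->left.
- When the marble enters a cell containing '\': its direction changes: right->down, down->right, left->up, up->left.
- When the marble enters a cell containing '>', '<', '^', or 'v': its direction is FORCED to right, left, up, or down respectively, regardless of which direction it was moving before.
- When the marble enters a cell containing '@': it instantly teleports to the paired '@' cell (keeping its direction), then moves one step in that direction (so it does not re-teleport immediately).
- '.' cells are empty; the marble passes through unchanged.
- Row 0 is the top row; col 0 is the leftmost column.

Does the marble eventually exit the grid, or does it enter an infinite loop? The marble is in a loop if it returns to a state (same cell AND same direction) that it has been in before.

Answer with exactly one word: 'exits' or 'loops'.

Step 1: enter (0,1), '.' pass, move down to (1,1)
Step 2: enter (1,1), '.' pass, move down to (2,1)
Step 3: enter (2,1), '.' pass, move down to (3,1)
Step 4: enter (3,1), '\' deflects down->right, move right to (3,2)
Step 5: enter (3,2), '.' pass, move right to (3,3)
Step 6: enter (3,3), '.' pass, move right to (3,4)
Step 7: enter (3,4), '.' pass, move right to (3,5)
Step 8: enter (3,5), '^' forces right->up, move up to (2,5)
Step 9: enter (2,5), '\' deflects up->left, move left to (2,4)
Step 10: enter (2,4), '@' teleport (2,4)->(7,4), also enter (7,4), move left to (7,3)
Step 11: enter (7,3), '.' pass, move left to (7,2)
Step 12: enter (7,2), '.' pass, move left to (7,1)
Step 13: enter (7,1), '>' forces left->right, move right to (7,2)
Step 14: enter (7,2), '.' pass, move right to (7,3)
Step 15: enter (7,3), '.' pass, move right to (7,4)
Step 16: enter (7,4), '@' teleport (7,4)->(2,4), also enter (2,4), move right to (2,5)
Step 17: enter (2,5), '\' deflects right->down, move down to (3,5)
Step 18: enter (3,5), '^' forces down->up, move up to (2,5)
Step 19: at (2,5) dir=up — LOOP DETECTED (seen before)

Answer: loops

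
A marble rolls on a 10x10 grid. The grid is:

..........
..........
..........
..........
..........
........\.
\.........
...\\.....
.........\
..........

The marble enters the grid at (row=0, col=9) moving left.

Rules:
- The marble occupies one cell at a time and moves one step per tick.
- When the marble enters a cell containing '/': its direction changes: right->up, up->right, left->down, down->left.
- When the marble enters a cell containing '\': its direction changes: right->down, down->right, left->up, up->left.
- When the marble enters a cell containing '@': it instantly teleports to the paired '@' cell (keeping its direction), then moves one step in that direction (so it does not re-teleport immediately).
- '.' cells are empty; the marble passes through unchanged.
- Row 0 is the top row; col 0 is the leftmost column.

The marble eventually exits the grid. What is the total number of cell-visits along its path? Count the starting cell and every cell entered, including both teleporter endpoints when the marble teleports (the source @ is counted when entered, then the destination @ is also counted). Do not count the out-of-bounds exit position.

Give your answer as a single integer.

Step 1: enter (0,9), '.' pass, move left to (0,8)
Step 2: enter (0,8), '.' pass, move left to (0,7)
Step 3: enter (0,7), '.' pass, move left to (0,6)
Step 4: enter (0,6), '.' pass, move left to (0,5)
Step 5: enter (0,5), '.' pass, move left to (0,4)
Step 6: enter (0,4), '.' pass, move left to (0,3)
Step 7: enter (0,3), '.' pass, move left to (0,2)
Step 8: enter (0,2), '.' pass, move left to (0,1)
Step 9: enter (0,1), '.' pass, move left to (0,0)
Step 10: enter (0,0), '.' pass, move left to (0,-1)
Step 11: at (0,-1) — EXIT via left edge, pos 0
Path length (cell visits): 10

Answer: 10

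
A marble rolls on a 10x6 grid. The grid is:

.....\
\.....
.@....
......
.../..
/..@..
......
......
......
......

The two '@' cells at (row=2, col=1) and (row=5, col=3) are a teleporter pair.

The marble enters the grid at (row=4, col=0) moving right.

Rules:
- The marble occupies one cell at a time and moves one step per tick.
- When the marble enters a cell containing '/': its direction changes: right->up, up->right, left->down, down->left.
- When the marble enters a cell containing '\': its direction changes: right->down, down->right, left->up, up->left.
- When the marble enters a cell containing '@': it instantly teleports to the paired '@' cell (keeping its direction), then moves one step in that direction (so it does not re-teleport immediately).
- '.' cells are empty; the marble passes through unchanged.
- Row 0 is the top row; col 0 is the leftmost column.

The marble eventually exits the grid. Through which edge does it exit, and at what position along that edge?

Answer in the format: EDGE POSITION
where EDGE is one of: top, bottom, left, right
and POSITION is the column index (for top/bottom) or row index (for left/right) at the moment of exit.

Answer: top 3

Derivation:
Step 1: enter (4,0), '.' pass, move right to (4,1)
Step 2: enter (4,1), '.' pass, move right to (4,2)
Step 3: enter (4,2), '.' pass, move right to (4,3)
Step 4: enter (4,3), '/' deflects right->up, move up to (3,3)
Step 5: enter (3,3), '.' pass, move up to (2,3)
Step 6: enter (2,3), '.' pass, move up to (1,3)
Step 7: enter (1,3), '.' pass, move up to (0,3)
Step 8: enter (0,3), '.' pass, move up to (-1,3)
Step 9: at (-1,3) — EXIT via top edge, pos 3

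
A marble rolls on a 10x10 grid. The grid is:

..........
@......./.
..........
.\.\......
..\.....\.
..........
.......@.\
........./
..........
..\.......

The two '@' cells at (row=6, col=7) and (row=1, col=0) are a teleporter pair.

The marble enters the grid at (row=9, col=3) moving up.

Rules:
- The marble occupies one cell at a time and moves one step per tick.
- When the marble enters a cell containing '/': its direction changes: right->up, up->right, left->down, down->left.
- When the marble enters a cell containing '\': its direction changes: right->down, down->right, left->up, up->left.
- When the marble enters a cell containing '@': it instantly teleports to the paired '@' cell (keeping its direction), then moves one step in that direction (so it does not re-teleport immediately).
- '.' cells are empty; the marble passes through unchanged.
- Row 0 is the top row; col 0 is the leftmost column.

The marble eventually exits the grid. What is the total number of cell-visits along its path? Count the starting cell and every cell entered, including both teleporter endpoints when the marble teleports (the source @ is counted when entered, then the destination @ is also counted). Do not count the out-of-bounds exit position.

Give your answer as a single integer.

Step 1: enter (9,3), '.' pass, move up to (8,3)
Step 2: enter (8,3), '.' pass, move up to (7,3)
Step 3: enter (7,3), '.' pass, move up to (6,3)
Step 4: enter (6,3), '.' pass, move up to (5,3)
Step 5: enter (5,3), '.' pass, move up to (4,3)
Step 6: enter (4,3), '.' pass, move up to (3,3)
Step 7: enter (3,3), '\' deflects up->left, move left to (3,2)
Step 8: enter (3,2), '.' pass, move left to (3,1)
Step 9: enter (3,1), '\' deflects left->up, move up to (2,1)
Step 10: enter (2,1), '.' pass, move up to (1,1)
Step 11: enter (1,1), '.' pass, move up to (0,1)
Step 12: enter (0,1), '.' pass, move up to (-1,1)
Step 13: at (-1,1) — EXIT via top edge, pos 1
Path length (cell visits): 12

Answer: 12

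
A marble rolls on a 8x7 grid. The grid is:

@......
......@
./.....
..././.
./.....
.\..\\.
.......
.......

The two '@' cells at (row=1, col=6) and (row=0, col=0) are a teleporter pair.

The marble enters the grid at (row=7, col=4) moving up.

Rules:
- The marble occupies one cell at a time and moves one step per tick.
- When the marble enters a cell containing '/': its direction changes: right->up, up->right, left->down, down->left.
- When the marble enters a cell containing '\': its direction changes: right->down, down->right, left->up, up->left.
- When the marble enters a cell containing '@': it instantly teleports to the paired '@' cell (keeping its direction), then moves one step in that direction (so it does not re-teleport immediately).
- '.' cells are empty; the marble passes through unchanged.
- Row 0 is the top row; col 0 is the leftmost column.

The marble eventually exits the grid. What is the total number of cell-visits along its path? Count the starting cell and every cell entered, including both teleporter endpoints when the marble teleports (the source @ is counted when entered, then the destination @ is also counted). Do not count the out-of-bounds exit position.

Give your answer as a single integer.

Step 1: enter (7,4), '.' pass, move up to (6,4)
Step 2: enter (6,4), '.' pass, move up to (5,4)
Step 3: enter (5,4), '\' deflects up->left, move left to (5,3)
Step 4: enter (5,3), '.' pass, move left to (5,2)
Step 5: enter (5,2), '.' pass, move left to (5,1)
Step 6: enter (5,1), '\' deflects left->up, move up to (4,1)
Step 7: enter (4,1), '/' deflects up->right, move right to (4,2)
Step 8: enter (4,2), '.' pass, move right to (4,3)
Step 9: enter (4,3), '.' pass, move right to (4,4)
Step 10: enter (4,4), '.' pass, move right to (4,5)
Step 11: enter (4,5), '.' pass, move right to (4,6)
Step 12: enter (4,6), '.' pass, move right to (4,7)
Step 13: at (4,7) — EXIT via right edge, pos 4
Path length (cell visits): 12

Answer: 12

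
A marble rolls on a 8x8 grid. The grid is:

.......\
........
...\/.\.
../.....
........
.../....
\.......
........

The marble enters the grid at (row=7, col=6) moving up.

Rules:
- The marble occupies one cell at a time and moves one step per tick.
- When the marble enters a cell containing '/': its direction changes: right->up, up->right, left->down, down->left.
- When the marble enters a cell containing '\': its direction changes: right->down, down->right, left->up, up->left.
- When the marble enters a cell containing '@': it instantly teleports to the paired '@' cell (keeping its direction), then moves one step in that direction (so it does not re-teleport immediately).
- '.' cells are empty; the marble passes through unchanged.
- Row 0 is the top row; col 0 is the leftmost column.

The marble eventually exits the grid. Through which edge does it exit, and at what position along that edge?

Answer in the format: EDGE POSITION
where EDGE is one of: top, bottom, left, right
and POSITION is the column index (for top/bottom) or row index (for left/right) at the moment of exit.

Step 1: enter (7,6), '.' pass, move up to (6,6)
Step 2: enter (6,6), '.' pass, move up to (5,6)
Step 3: enter (5,6), '.' pass, move up to (4,6)
Step 4: enter (4,6), '.' pass, move up to (3,6)
Step 5: enter (3,6), '.' pass, move up to (2,6)
Step 6: enter (2,6), '\' deflects up->left, move left to (2,5)
Step 7: enter (2,5), '.' pass, move left to (2,4)
Step 8: enter (2,4), '/' deflects left->down, move down to (3,4)
Step 9: enter (3,4), '.' pass, move down to (4,4)
Step 10: enter (4,4), '.' pass, move down to (5,4)
Step 11: enter (5,4), '.' pass, move down to (6,4)
Step 12: enter (6,4), '.' pass, move down to (7,4)
Step 13: enter (7,4), '.' pass, move down to (8,4)
Step 14: at (8,4) — EXIT via bottom edge, pos 4

Answer: bottom 4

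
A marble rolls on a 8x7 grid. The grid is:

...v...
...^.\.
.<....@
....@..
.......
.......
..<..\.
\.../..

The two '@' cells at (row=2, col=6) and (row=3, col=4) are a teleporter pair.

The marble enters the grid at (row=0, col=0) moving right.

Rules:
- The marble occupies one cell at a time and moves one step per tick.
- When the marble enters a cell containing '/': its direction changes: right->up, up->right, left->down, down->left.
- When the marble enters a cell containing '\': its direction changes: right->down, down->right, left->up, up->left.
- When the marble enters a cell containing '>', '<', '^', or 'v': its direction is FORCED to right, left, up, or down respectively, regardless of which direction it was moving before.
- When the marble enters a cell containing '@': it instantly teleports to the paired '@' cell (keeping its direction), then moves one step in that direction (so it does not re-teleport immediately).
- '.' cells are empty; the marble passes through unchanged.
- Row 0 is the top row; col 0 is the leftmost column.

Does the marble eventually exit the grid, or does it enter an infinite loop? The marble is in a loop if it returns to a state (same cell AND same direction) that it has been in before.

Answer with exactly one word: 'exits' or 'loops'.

Answer: loops

Derivation:
Step 1: enter (0,0), '.' pass, move right to (0,1)
Step 2: enter (0,1), '.' pass, move right to (0,2)
Step 3: enter (0,2), '.' pass, move right to (0,3)
Step 4: enter (0,3), 'v' forces right->down, move down to (1,3)
Step 5: enter (1,3), '^' forces down->up, move up to (0,3)
Step 6: enter (0,3), 'v' forces up->down, move down to (1,3)
Step 7: at (1,3) dir=down — LOOP DETECTED (seen before)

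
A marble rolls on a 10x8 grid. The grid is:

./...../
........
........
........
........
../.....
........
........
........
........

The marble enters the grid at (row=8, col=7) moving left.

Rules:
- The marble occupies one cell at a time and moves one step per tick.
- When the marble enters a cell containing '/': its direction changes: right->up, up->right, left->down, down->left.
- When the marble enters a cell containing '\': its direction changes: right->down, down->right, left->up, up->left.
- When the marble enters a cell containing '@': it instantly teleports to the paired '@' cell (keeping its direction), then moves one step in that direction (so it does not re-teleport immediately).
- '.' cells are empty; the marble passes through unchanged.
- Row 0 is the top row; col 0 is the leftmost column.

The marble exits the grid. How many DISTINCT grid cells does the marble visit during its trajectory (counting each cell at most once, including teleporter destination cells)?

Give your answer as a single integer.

Step 1: enter (8,7), '.' pass, move left to (8,6)
Step 2: enter (8,6), '.' pass, move left to (8,5)
Step 3: enter (8,5), '.' pass, move left to (8,4)
Step 4: enter (8,4), '.' pass, move left to (8,3)
Step 5: enter (8,3), '.' pass, move left to (8,2)
Step 6: enter (8,2), '.' pass, move left to (8,1)
Step 7: enter (8,1), '.' pass, move left to (8,0)
Step 8: enter (8,0), '.' pass, move left to (8,-1)
Step 9: at (8,-1) — EXIT via left edge, pos 8
Distinct cells visited: 8 (path length 8)

Answer: 8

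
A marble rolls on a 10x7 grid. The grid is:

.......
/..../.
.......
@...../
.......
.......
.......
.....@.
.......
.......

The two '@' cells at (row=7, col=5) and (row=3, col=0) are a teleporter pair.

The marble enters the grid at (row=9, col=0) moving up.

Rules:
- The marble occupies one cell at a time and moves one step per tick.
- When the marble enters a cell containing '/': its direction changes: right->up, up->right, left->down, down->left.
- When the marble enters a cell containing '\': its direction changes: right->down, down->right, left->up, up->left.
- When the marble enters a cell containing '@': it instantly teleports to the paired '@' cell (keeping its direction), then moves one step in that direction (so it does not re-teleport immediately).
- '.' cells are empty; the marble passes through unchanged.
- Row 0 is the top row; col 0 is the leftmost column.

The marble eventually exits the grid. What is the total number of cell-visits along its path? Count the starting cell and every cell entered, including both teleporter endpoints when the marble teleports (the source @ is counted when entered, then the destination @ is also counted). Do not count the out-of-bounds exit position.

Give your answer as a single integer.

Step 1: enter (9,0), '.' pass, move up to (8,0)
Step 2: enter (8,0), '.' pass, move up to (7,0)
Step 3: enter (7,0), '.' pass, move up to (6,0)
Step 4: enter (6,0), '.' pass, move up to (5,0)
Step 5: enter (5,0), '.' pass, move up to (4,0)
Step 6: enter (4,0), '.' pass, move up to (3,0)
Step 7: enter (3,0), '@' teleport (3,0)->(7,5), also enter (7,5), move up to (6,5)
Step 8: enter (6,5), '.' pass, move up to (5,5)
Step 9: enter (5,5), '.' pass, move up to (4,5)
Step 10: enter (4,5), '.' pass, move up to (3,5)
Step 11: enter (3,5), '.' pass, move up to (2,5)
Step 12: enter (2,5), '.' pass, move up to (1,5)
Step 13: enter (1,5), '/' deflects up->right, move right to (1,6)
Step 14: enter (1,6), '.' pass, move right to (1,7)
Step 15: at (1,7) — EXIT via right edge, pos 1
Path length (cell visits): 15

Answer: 15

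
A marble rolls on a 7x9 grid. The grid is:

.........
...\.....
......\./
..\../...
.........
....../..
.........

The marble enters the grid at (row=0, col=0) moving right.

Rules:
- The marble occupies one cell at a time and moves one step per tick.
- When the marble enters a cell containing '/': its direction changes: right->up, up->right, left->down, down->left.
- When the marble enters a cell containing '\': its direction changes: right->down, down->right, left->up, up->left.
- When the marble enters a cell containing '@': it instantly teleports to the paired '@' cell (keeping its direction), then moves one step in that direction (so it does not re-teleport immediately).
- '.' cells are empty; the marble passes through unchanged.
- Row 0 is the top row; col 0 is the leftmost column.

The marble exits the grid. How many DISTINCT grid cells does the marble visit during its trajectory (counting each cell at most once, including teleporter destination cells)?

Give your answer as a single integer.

Step 1: enter (0,0), '.' pass, move right to (0,1)
Step 2: enter (0,1), '.' pass, move right to (0,2)
Step 3: enter (0,2), '.' pass, move right to (0,3)
Step 4: enter (0,3), '.' pass, move right to (0,4)
Step 5: enter (0,4), '.' pass, move right to (0,5)
Step 6: enter (0,5), '.' pass, move right to (0,6)
Step 7: enter (0,6), '.' pass, move right to (0,7)
Step 8: enter (0,7), '.' pass, move right to (0,8)
Step 9: enter (0,8), '.' pass, move right to (0,9)
Step 10: at (0,9) — EXIT via right edge, pos 0
Distinct cells visited: 9 (path length 9)

Answer: 9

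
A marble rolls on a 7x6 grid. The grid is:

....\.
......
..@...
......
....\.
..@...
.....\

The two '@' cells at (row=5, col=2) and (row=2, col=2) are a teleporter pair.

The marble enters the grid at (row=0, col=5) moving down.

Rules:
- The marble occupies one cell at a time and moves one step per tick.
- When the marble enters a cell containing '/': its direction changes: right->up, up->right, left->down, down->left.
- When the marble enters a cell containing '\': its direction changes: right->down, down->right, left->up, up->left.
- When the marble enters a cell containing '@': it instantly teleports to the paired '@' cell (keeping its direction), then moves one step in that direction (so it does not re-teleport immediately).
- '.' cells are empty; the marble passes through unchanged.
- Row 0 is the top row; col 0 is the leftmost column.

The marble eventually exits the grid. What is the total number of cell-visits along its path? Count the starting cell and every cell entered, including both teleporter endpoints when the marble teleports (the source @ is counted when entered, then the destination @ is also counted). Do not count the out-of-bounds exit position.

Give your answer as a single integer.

Step 1: enter (0,5), '.' pass, move down to (1,5)
Step 2: enter (1,5), '.' pass, move down to (2,5)
Step 3: enter (2,5), '.' pass, move down to (3,5)
Step 4: enter (3,5), '.' pass, move down to (4,5)
Step 5: enter (4,5), '.' pass, move down to (5,5)
Step 6: enter (5,5), '.' pass, move down to (6,5)
Step 7: enter (6,5), '\' deflects down->right, move right to (6,6)
Step 8: at (6,6) — EXIT via right edge, pos 6
Path length (cell visits): 7

Answer: 7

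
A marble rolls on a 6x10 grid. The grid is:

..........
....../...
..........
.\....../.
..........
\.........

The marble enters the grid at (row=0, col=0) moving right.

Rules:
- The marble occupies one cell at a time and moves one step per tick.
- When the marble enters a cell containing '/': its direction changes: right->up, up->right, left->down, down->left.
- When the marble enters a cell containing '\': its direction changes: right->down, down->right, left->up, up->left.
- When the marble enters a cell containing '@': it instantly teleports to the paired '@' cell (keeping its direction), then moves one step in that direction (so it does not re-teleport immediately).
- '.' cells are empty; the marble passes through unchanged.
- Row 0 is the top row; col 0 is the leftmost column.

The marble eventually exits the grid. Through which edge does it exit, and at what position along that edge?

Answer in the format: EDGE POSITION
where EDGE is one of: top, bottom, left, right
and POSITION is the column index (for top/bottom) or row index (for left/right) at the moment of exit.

Answer: right 0

Derivation:
Step 1: enter (0,0), '.' pass, move right to (0,1)
Step 2: enter (0,1), '.' pass, move right to (0,2)
Step 3: enter (0,2), '.' pass, move right to (0,3)
Step 4: enter (0,3), '.' pass, move right to (0,4)
Step 5: enter (0,4), '.' pass, move right to (0,5)
Step 6: enter (0,5), '.' pass, move right to (0,6)
Step 7: enter (0,6), '.' pass, move right to (0,7)
Step 8: enter (0,7), '.' pass, move right to (0,8)
Step 9: enter (0,8), '.' pass, move right to (0,9)
Step 10: enter (0,9), '.' pass, move right to (0,10)
Step 11: at (0,10) — EXIT via right edge, pos 0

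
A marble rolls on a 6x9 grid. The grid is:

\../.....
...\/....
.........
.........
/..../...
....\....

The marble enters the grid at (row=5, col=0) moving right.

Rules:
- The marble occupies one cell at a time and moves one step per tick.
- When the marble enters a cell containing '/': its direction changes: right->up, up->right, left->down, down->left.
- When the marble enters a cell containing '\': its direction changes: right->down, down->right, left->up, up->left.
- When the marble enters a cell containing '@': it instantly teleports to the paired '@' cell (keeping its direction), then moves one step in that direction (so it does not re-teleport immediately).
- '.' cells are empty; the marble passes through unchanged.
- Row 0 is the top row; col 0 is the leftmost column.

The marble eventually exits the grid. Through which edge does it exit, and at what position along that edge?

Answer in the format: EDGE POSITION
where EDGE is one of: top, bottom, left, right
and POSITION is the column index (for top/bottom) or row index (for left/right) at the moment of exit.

Answer: bottom 4

Derivation:
Step 1: enter (5,0), '.' pass, move right to (5,1)
Step 2: enter (5,1), '.' pass, move right to (5,2)
Step 3: enter (5,2), '.' pass, move right to (5,3)
Step 4: enter (5,3), '.' pass, move right to (5,4)
Step 5: enter (5,4), '\' deflects right->down, move down to (6,4)
Step 6: at (6,4) — EXIT via bottom edge, pos 4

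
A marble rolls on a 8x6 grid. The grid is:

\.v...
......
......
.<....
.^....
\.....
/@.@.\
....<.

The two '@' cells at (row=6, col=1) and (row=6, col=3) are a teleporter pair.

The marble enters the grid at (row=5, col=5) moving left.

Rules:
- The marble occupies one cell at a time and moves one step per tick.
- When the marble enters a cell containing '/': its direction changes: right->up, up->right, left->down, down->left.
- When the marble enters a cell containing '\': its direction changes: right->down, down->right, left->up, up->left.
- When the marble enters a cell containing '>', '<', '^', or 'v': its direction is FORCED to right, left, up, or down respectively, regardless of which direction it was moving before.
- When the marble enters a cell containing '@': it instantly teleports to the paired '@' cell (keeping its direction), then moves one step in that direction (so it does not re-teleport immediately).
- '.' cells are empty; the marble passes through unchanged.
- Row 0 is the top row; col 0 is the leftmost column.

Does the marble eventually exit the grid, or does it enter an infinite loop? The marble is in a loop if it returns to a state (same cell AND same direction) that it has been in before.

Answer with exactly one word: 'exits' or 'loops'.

Step 1: enter (5,5), '.' pass, move left to (5,4)
Step 2: enter (5,4), '.' pass, move left to (5,3)
Step 3: enter (5,3), '.' pass, move left to (5,2)
Step 4: enter (5,2), '.' pass, move left to (5,1)
Step 5: enter (5,1), '.' pass, move left to (5,0)
Step 6: enter (5,0), '\' deflects left->up, move up to (4,0)
Step 7: enter (4,0), '.' pass, move up to (3,0)
Step 8: enter (3,0), '.' pass, move up to (2,0)
Step 9: enter (2,0), '.' pass, move up to (1,0)
Step 10: enter (1,0), '.' pass, move up to (0,0)
Step 11: enter (0,0), '\' deflects up->left, move left to (0,-1)
Step 12: at (0,-1) — EXIT via left edge, pos 0

Answer: exits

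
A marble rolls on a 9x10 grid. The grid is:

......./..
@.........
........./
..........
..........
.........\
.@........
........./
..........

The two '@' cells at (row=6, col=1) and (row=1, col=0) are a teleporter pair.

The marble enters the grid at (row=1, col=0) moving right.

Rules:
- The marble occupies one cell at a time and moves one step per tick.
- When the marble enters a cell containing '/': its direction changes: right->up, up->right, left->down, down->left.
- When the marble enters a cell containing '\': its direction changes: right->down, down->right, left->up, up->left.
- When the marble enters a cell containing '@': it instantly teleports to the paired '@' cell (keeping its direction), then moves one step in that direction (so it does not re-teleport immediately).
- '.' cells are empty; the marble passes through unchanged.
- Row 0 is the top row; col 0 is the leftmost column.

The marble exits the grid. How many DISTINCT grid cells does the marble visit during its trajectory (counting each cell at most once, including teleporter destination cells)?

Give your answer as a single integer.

Step 1: enter (1,0), '@' teleport (1,0)->(6,1), also enter (6,1), move right to (6,2)
Step 2: enter (6,2), '.' pass, move right to (6,3)
Step 3: enter (6,3), '.' pass, move right to (6,4)
Step 4: enter (6,4), '.' pass, move right to (6,5)
Step 5: enter (6,5), '.' pass, move right to (6,6)
Step 6: enter (6,6), '.' pass, move right to (6,7)
Step 7: enter (6,7), '.' pass, move right to (6,8)
Step 8: enter (6,8), '.' pass, move right to (6,9)
Step 9: enter (6,9), '.' pass, move right to (6,10)
Step 10: at (6,10) — EXIT via right edge, pos 6
Distinct cells visited: 10 (path length 10)

Answer: 10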